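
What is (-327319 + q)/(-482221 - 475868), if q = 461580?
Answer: -134261/958089 ≈ -0.14013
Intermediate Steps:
(-327319 + q)/(-482221 - 475868) = (-327319 + 461580)/(-482221 - 475868) = 134261/(-958089) = 134261*(-1/958089) = -134261/958089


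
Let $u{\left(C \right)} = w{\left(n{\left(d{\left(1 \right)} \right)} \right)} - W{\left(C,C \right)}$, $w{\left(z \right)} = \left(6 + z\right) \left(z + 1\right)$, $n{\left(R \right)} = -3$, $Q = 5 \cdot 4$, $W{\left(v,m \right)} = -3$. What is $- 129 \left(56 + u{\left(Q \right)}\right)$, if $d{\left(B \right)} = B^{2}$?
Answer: $-6837$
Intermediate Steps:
$Q = 20$
$w{\left(z \right)} = \left(1 + z\right) \left(6 + z\right)$ ($w{\left(z \right)} = \left(6 + z\right) \left(1 + z\right) = \left(1 + z\right) \left(6 + z\right)$)
$u{\left(C \right)} = -3$ ($u{\left(C \right)} = \left(6 + \left(-3\right)^{2} + 7 \left(-3\right)\right) - -3 = \left(6 + 9 - 21\right) + 3 = -6 + 3 = -3$)
$- 129 \left(56 + u{\left(Q \right)}\right) = - 129 \left(56 - 3\right) = \left(-129\right) 53 = -6837$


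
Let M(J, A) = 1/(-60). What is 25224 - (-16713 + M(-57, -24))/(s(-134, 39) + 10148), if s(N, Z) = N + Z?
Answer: 15215615101/603180 ≈ 25226.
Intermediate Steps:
M(J, A) = -1/60
25224 - (-16713 + M(-57, -24))/(s(-134, 39) + 10148) = 25224 - (-16713 - 1/60)/((-134 + 39) + 10148) = 25224 - (-1002781)/(60*(-95 + 10148)) = 25224 - (-1002781)/(60*10053) = 25224 - 1*(-1002781/603180) = 25224 + 1002781/603180 = 15215615101/603180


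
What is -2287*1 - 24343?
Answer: -26630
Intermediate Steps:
-2287*1 - 24343 = -2287 - 24343 = -26630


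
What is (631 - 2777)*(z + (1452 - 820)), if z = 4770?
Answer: -11592692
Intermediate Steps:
(631 - 2777)*(z + (1452 - 820)) = (631 - 2777)*(4770 + (1452 - 820)) = -2146*(4770 + 632) = -2146*5402 = -11592692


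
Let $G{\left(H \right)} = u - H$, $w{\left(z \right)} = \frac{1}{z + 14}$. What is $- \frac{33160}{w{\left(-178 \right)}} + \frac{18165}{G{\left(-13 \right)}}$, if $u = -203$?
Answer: $\frac{206649487}{38} \approx 5.4381 \cdot 10^{6}$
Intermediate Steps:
$w{\left(z \right)} = \frac{1}{14 + z}$
$G{\left(H \right)} = -203 - H$
$- \frac{33160}{w{\left(-178 \right)}} + \frac{18165}{G{\left(-13 \right)}} = - \frac{33160}{\frac{1}{14 - 178}} + \frac{18165}{-203 - -13} = - \frac{33160}{\frac{1}{-164}} + \frac{18165}{-203 + 13} = - \frac{33160}{- \frac{1}{164}} + \frac{18165}{-190} = \left(-33160\right) \left(-164\right) + 18165 \left(- \frac{1}{190}\right) = 5438240 - \frac{3633}{38} = \frac{206649487}{38}$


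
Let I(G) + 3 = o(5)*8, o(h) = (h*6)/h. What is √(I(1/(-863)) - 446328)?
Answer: 3*I*√49587 ≈ 668.04*I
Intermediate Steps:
o(h) = 6 (o(h) = (6*h)/h = 6)
I(G) = 45 (I(G) = -3 + 6*8 = -3 + 48 = 45)
√(I(1/(-863)) - 446328) = √(45 - 446328) = √(-446283) = 3*I*√49587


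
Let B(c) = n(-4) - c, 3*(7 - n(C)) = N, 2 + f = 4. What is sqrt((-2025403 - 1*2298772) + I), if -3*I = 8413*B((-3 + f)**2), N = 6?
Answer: I*sqrt(39018531)/3 ≈ 2082.2*I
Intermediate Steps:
f = 2 (f = -2 + 4 = 2)
n(C) = 5 (n(C) = 7 - 1/3*6 = 7 - 2 = 5)
B(c) = 5 - c
I = -33652/3 (I = -8413*(5 - (-3 + 2)**2)/3 = -8413*(5 - 1*(-1)**2)/3 = -8413*(5 - 1*1)/3 = -8413*(5 - 1)/3 = -8413*4/3 = -1/3*33652 = -33652/3 ≈ -11217.)
sqrt((-2025403 - 1*2298772) + I) = sqrt((-2025403 - 1*2298772) - 33652/3) = sqrt((-2025403 - 2298772) - 33652/3) = sqrt(-4324175 - 33652/3) = sqrt(-13006177/3) = I*sqrt(39018531)/3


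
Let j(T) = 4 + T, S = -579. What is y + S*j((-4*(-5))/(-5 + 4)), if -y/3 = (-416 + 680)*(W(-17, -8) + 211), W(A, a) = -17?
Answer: -144384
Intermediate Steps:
y = -153648 (y = -3*(-416 + 680)*(-17 + 211) = -792*194 = -3*51216 = -153648)
y + S*j((-4*(-5))/(-5 + 4)) = -153648 - 579*(4 + (-4*(-5))/(-5 + 4)) = -153648 - 579*(4 + 20/(-1)) = -153648 - 579*(4 + 20*(-1)) = -153648 - 579*(4 - 20) = -153648 - 579*(-16) = -153648 + 9264 = -144384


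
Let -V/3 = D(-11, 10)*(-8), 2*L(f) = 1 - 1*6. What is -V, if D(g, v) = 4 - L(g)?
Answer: -156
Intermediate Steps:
L(f) = -5/2 (L(f) = (1 - 1*6)/2 = (1 - 6)/2 = (1/2)*(-5) = -5/2)
D(g, v) = 13/2 (D(g, v) = 4 - 1*(-5/2) = 4 + 5/2 = 13/2)
V = 156 (V = -39*(-8)/2 = -3*(-52) = 156)
-V = -1*156 = -156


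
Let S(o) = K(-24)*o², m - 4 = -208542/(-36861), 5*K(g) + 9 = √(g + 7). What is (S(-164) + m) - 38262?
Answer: -5324273028/61435 + 26896*I*√17/5 ≈ -86665.0 + 22179.0*I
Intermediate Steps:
K(g) = -9/5 + √(7 + g)/5 (K(g) = -9/5 + √(g + 7)/5 = -9/5 + √(7 + g)/5)
m = 118662/12287 (m = 4 - 208542/(-36861) = 4 - 208542*(-1/36861) = 4 + 69514/12287 = 118662/12287 ≈ 9.6575)
S(o) = o²*(-9/5 + I*√17/5) (S(o) = (-9/5 + √(7 - 24)/5)*o² = (-9/5 + √(-17)/5)*o² = (-9/5 + (I*√17)/5)*o² = (-9/5 + I*√17/5)*o² = o²*(-9/5 + I*√17/5))
(S(-164) + m) - 38262 = ((⅕)*(-164)²*(-9 + I*√17) + 118662/12287) - 38262 = ((⅕)*26896*(-9 + I*√17) + 118662/12287) - 38262 = ((-242064/5 + 26896*I*√17/5) + 118662/12287) - 38262 = (-2973647058/61435 + 26896*I*√17/5) - 38262 = -5324273028/61435 + 26896*I*√17/5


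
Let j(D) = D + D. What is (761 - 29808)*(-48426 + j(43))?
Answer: 1404131980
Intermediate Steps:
j(D) = 2*D
(761 - 29808)*(-48426 + j(43)) = (761 - 29808)*(-48426 + 2*43) = -29047*(-48426 + 86) = -29047*(-48340) = 1404131980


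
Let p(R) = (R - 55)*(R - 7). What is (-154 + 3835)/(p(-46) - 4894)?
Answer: 409/51 ≈ 8.0196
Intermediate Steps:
p(R) = (-55 + R)*(-7 + R)
(-154 + 3835)/(p(-46) - 4894) = (-154 + 3835)/((385 + (-46)² - 62*(-46)) - 4894) = 3681/((385 + 2116 + 2852) - 4894) = 3681/(5353 - 4894) = 3681/459 = 3681*(1/459) = 409/51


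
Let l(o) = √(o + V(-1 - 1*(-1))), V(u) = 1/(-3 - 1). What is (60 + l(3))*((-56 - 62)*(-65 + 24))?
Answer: 290280 + 2419*√11 ≈ 2.9830e+5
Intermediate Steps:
V(u) = -¼ (V(u) = 1/(-4) = -¼)
l(o) = √(-¼ + o) (l(o) = √(o - ¼) = √(-¼ + o))
(60 + l(3))*((-56 - 62)*(-65 + 24)) = (60 + √(-1 + 4*3)/2)*((-56 - 62)*(-65 + 24)) = (60 + √(-1 + 12)/2)*(-118*(-41)) = (60 + √11/2)*4838 = 290280 + 2419*√11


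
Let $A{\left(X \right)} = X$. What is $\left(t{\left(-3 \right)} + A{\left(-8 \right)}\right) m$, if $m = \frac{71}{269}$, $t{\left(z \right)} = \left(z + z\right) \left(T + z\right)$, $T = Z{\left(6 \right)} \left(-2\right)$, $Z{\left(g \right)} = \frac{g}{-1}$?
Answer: $- \frac{4402}{269} \approx -16.364$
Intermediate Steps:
$Z{\left(g \right)} = - g$ ($Z{\left(g \right)} = g \left(-1\right) = - g$)
$T = 12$ ($T = \left(-1\right) 6 \left(-2\right) = \left(-6\right) \left(-2\right) = 12$)
$t{\left(z \right)} = 2 z \left(12 + z\right)$ ($t{\left(z \right)} = \left(z + z\right) \left(12 + z\right) = 2 z \left(12 + z\right)$)
$m = \frac{71}{269}$ ($m = 71 \cdot \frac{1}{269} = \frac{71}{269} \approx 0.26394$)
$\left(t{\left(-3 \right)} + A{\left(-8 \right)}\right) m = \left(2 \left(-3\right) \left(12 - 3\right) - 8\right) \frac{71}{269} = \left(2 \left(-3\right) 9 - 8\right) \frac{71}{269} = \left(-54 - 8\right) \frac{71}{269} = \left(-62\right) \frac{71}{269} = - \frac{4402}{269}$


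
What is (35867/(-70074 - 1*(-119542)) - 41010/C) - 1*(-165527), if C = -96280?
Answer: 59365512659/358643 ≈ 1.6553e+5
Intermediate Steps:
(35867/(-70074 - 1*(-119542)) - 41010/C) - 1*(-165527) = (35867/(-70074 - 1*(-119542)) - 41010/(-96280)) - 1*(-165527) = (35867/(-70074 + 119542) - 41010*(-1/96280)) + 165527 = (35867/49468 + 4101/9628) + 165527 = 412798/358643 + 165527 = 59365512659/358643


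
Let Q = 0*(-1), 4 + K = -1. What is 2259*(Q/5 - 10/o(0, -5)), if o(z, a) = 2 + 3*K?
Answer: 22590/13 ≈ 1737.7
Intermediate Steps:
K = -5 (K = -4 - 1 = -5)
o(z, a) = -13 (o(z, a) = 2 + 3*(-5) = 2 - 15 = -13)
Q = 0
2259*(Q/5 - 10/o(0, -5)) = 2259*(0/5 - 10/(-13)) = 2259*(0*(⅕) - 10*(-1/13)) = 2259*(0 + 10/13) = 2259*(10/13) = 22590/13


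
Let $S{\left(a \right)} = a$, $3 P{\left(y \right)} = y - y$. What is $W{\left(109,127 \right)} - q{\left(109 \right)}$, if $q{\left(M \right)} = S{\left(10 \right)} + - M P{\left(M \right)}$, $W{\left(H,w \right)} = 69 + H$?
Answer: $168$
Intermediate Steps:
$P{\left(y \right)} = 0$ ($P{\left(y \right)} = \frac{y - y}{3} = \frac{1}{3} \cdot 0 = 0$)
$q{\left(M \right)} = 10$ ($q{\left(M \right)} = 10 + - M 0 = 10 + 0 = 10$)
$W{\left(109,127 \right)} - q{\left(109 \right)} = \left(69 + 109\right) - 10 = 178 - 10 = 168$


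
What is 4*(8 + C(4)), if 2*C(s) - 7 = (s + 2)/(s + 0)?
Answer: 49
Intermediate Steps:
C(s) = 7/2 + (2 + s)/(2*s) (C(s) = 7/2 + ((s + 2)/(s + 0))/2 = 7/2 + ((2 + s)/s)/2 = 7/2 + (2 + s)/(2*s))
4*(8 + C(4)) = 4*(8 + (4 + 1/4)) = 4*(8 + 17/4) = 4*(49/4) = 49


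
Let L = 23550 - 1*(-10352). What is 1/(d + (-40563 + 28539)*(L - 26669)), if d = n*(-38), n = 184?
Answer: -1/86976584 ≈ -1.1497e-8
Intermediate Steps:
L = 33902 (L = 23550 + 10352 = 33902)
d = -6992 (d = 184*(-38) = -6992)
1/(d + (-40563 + 28539)*(L - 26669)) = 1/(-6992 + (-40563 + 28539)*(33902 - 26669)) = 1/(-6992 - 12024*7233) = 1/(-6992 - 86969592) = 1/(-86976584) = -1/86976584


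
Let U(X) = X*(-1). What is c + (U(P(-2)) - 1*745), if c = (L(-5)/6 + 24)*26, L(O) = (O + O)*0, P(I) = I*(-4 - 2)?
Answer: -133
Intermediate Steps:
P(I) = -6*I (P(I) = I*(-6) = -6*I)
U(X) = -X
L(O) = 0 (L(O) = (2*O)*0 = 0)
c = 624 (c = (0/6 + 24)*26 = (0*(1/6) + 24)*26 = (0 + 24)*26 = 24*26 = 624)
c + (U(P(-2)) - 1*745) = 624 + (-(-6)*(-2) - 1*745) = 624 + (-1*12 - 745) = 624 + (-12 - 745) = 624 - 757 = -133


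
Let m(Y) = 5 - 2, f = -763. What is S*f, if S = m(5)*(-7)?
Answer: 16023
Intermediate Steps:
m(Y) = 3
S = -21 (S = 3*(-7) = -21)
S*f = -21*(-763) = 16023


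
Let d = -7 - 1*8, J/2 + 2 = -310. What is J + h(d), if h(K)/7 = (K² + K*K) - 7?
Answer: 2477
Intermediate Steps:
J = -624 (J = -4 + 2*(-310) = -4 - 620 = -624)
d = -15 (d = -7 - 8 = -15)
h(K) = -49 + 14*K² (h(K) = 7*((K² + K*K) - 7) = 7*((K² + K²) - 7) = 7*(2*K² - 7) = 7*(-7 + 2*K²) = -49 + 14*K²)
J + h(d) = -624 + (-49 + 14*(-15)²) = -624 + (-49 + 14*225) = -624 + (-49 + 3150) = -624 + 3101 = 2477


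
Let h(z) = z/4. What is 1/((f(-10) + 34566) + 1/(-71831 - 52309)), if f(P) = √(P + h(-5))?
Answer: 532687624889460/18412880611008871621 - 23116109400*I*√5/18412880611008871621 ≈ 2.893e-5 - 2.8072e-9*I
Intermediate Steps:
h(z) = z/4 (h(z) = z*(¼) = z/4)
f(P) = √(-5/4 + P) (f(P) = √(P + (¼)*(-5)) = √(P - 5/4) = √(-5/4 + P))
1/((f(-10) + 34566) + 1/(-71831 - 52309)) = 1/((√(-5 + 4*(-10))/2 + 34566) + 1/(-71831 - 52309)) = 1/((√(-5 - 40)/2 + 34566) + 1/(-124140)) = 1/((√(-45)/2 + 34566) - 1/124140) = 1/(((3*I*√5)/2 + 34566) - 1/124140) = 1/((3*I*√5/2 + 34566) - 1/124140) = 1/((34566 + 3*I*√5/2) - 1/124140) = 1/(4291023239/124140 + 3*I*√5/2)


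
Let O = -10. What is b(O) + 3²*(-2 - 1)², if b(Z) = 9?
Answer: 90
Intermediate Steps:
b(O) + 3²*(-2 - 1)² = 9 + 3²*(-2 - 1)² = 9 + 9*(-3)² = 9 + 9*9 = 9 + 81 = 90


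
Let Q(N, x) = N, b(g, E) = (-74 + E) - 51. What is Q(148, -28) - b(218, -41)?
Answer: 314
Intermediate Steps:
b(g, E) = -125 + E
Q(148, -28) - b(218, -41) = 148 - (-125 - 41) = 148 - 1*(-166) = 148 + 166 = 314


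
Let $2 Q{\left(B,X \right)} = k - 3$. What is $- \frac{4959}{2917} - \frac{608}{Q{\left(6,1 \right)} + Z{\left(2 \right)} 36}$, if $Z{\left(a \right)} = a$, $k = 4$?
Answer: $- \frac{4266127}{422965} \approx -10.086$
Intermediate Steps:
$Q{\left(B,X \right)} = \frac{1}{2}$ ($Q{\left(B,X \right)} = \frac{4 - 3}{2} = \frac{1}{2} \cdot 1 = \frac{1}{2}$)
$- \frac{4959}{2917} - \frac{608}{Q{\left(6,1 \right)} + Z{\left(2 \right)} 36} = - \frac{4959}{2917} - \frac{608}{\frac{1}{2} + 2 \cdot 36} = \left(-4959\right) \frac{1}{2917} - \frac{608}{\frac{1}{2} + 72} = - \frac{4959}{2917} - \frac{608}{\frac{145}{2}} = - \frac{4959}{2917} - \frac{1216}{145} = - \frac{4266127}{422965}$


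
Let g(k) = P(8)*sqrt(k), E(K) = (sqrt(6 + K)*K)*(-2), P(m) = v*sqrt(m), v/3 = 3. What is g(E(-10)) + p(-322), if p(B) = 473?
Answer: 473 + 72*(-1)**(1/4)*sqrt(5) ≈ 586.84 + 113.84*I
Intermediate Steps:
v = 9 (v = 3*3 = 9)
P(m) = 9*sqrt(m)
E(K) = -2*K*sqrt(6 + K) (E(K) = (K*sqrt(6 + K))*(-2) = -2*K*sqrt(6 + K))
g(k) = 18*sqrt(2)*sqrt(k) (g(k) = (9*sqrt(8))*sqrt(k) = (9*(2*sqrt(2)))*sqrt(k) = (18*sqrt(2))*sqrt(k) = 18*sqrt(2)*sqrt(k))
g(E(-10)) + p(-322) = 18*sqrt(2)*sqrt(-2*(-10)*sqrt(6 - 10)) + 473 = 18*sqrt(2)*sqrt(-2*(-10)*sqrt(-4)) + 473 = 18*sqrt(2)*sqrt(-2*(-10)*2*I) + 473 = 18*sqrt(2)*sqrt(40*I) + 473 = 18*sqrt(2)*(2*sqrt(10)*sqrt(I)) + 473 = 72*sqrt(5)*sqrt(I) + 473 = 473 + 72*sqrt(5)*sqrt(I)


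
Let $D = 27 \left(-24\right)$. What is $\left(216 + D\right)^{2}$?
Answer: $186624$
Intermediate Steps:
$D = -648$
$\left(216 + D\right)^{2} = \left(216 - 648\right)^{2} = \left(-432\right)^{2} = 186624$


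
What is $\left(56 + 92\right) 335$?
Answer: $49580$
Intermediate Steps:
$\left(56 + 92\right) 335 = 148 \cdot 335 = 49580$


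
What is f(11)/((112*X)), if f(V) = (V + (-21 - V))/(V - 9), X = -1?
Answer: 3/32 ≈ 0.093750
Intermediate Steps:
f(V) = -21/(-9 + V)
f(11)/((112*X)) = (-21/(-9 + 11))/((112*(-1))) = -21/2/(-112) = -21*½*(-1/112) = -21/2*(-1/112) = 3/32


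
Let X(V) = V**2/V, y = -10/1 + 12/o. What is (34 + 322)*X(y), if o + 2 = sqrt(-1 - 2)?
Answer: -33464/7 - 4272*I*sqrt(3)/7 ≈ -4780.6 - 1057.0*I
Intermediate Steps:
o = -2 + I*sqrt(3) (o = -2 + sqrt(-1 - 2) = -2 + sqrt(-3) = -2 + I*sqrt(3) ≈ -2.0 + 1.732*I)
y = -10 + 12/(-2 + I*sqrt(3)) (y = -10/1 + 12/(-2 + I*sqrt(3)) = -10*1 + 12/(-2 + I*sqrt(3)) = -10 + 12/(-2 + I*sqrt(3)) ≈ -13.429 - 2.9692*I)
X(V) = V
(34 + 322)*X(y) = (34 + 322)*(-94/7 - 12*I*sqrt(3)/7) = 356*(-94/7 - 12*I*sqrt(3)/7) = -33464/7 - 4272*I*sqrt(3)/7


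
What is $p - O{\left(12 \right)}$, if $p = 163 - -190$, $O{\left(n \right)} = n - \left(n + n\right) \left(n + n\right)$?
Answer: $917$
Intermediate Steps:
$O{\left(n \right)} = n - 4 n^{2}$ ($O{\left(n \right)} = n - 2 n 2 n = n - 4 n^{2}$)
$p = 353$ ($p = 163 + 190 = 353$)
$p - O{\left(12 \right)} = 353 - 12 \left(1 - 48\right) = 353 - 12 \left(-47\right) = 353 - -564 = 353 + 564 = 917$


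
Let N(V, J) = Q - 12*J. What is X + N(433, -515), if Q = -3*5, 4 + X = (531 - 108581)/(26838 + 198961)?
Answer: 1391039589/225799 ≈ 6160.5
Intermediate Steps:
X = -1011246/225799 (X = -4 + (531 - 108581)/(26838 + 198961) = -4 - 108050/225799 = -1011246/225799 ≈ -4.4785)
Q = -15
N(V, J) = -15 - 12*J
X + N(433, -515) = -1011246/225799 + (-15 - 12*(-515)) = -1011246/225799 + (-15 + 6180) = -1011246/225799 + 6165 = 1391039589/225799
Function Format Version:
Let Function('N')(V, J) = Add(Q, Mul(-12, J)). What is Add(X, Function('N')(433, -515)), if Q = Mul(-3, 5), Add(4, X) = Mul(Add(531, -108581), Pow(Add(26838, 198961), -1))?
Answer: Rational(1391039589, 225799) ≈ 6160.5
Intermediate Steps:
X = Rational(-1011246, 225799) (X = Add(-4, Mul(Add(531, -108581), Pow(Add(26838, 198961), -1))) = Add(-4, Mul(-108050, Pow(225799, -1))) = Add(-4, Mul(-108050, Rational(1, 225799))) = Add(-4, Rational(-108050, 225799)) = Rational(-1011246, 225799) ≈ -4.4785)
Q = -15
Function('N')(V, J) = Add(-15, Mul(-12, J))
Add(X, Function('N')(433, -515)) = Add(Rational(-1011246, 225799), Add(-15, Mul(-12, -515))) = Add(Rational(-1011246, 225799), Add(-15, 6180)) = Add(Rational(-1011246, 225799), 6165) = Rational(1391039589, 225799)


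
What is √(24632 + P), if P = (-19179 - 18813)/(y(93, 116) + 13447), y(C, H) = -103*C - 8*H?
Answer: 3*√3350930/35 ≈ 156.90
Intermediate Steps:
P = -3166/245 (P = (-19179 - 18813)/((-103*93 - 8*116) + 13447) = -37992/((-9579 - 928) + 13447) = -37992/(-10507 + 13447) = -37992/2940 = -37992*1/2940 = -3166/245 ≈ -12.922)
√(24632 + P) = √(24632 - 3166/245) = √(6031674/245) = 3*√3350930/35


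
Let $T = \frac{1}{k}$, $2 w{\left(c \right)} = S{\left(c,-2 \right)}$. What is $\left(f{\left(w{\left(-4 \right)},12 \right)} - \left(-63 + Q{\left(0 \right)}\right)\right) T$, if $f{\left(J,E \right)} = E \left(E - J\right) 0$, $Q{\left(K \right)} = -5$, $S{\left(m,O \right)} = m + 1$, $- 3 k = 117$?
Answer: $- \frac{68}{39} \approx -1.7436$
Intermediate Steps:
$k = -39$ ($k = \left(- \frac{1}{3}\right) 117 = -39$)
$S{\left(m,O \right)} = 1 + m$
$w{\left(c \right)} = \frac{1}{2} + \frac{c}{2}$ ($w{\left(c \right)} = \frac{1 + c}{2} = \frac{1}{2} + \frac{c}{2}$)
$T = - \frac{1}{39}$ ($T = \frac{1}{-39} = - \frac{1}{39} \approx -0.025641$)
$f{\left(J,E \right)} = 0$
$\left(f{\left(w{\left(-4 \right)},12 \right)} - \left(-63 + Q{\left(0 \right)}\right)\right) T = \left(0 + \left(63 - -5\right)\right) \left(- \frac{1}{39}\right) = \left(0 + \left(63 + 5\right)\right) \left(- \frac{1}{39}\right) = \left(0 + 68\right) \left(- \frac{1}{39}\right) = 68 \left(- \frac{1}{39}\right) = - \frac{68}{39}$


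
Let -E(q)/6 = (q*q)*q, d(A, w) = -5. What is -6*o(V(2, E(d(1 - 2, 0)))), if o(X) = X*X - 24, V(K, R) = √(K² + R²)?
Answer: -3374880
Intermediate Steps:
E(q) = -6*q³ (E(q) = -6*q*q*q = -6*q²*q = -6*q³)
o(X) = -24 + X² (o(X) = X² - 24 = -24 + X²)
-6*o(V(2, E(d(1 - 2, 0)))) = -6*(-24 + (√(2² + (-6*(-5)³)²))²) = -6*(-24 + (√(4 + (-6*(-125))²))²) = -6*(-24 + (√(4 + 750²))²) = -6*(-24 + (√(4 + 562500))²) = -6*(-24 + (√562504)²) = -6*(-24 + (2*√140626)²) = -6*(-24 + 562504) = -6*562480 = -3374880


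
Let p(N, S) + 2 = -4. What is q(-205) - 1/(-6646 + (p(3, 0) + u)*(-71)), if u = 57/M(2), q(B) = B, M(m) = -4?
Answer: -4270761/20833 ≈ -205.00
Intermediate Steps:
p(N, S) = -6 (p(N, S) = -2 - 4 = -6)
u = -57/4 (u = 57/(-4) = 57*(-¼) = -57/4 ≈ -14.250)
q(-205) - 1/(-6646 + (p(3, 0) + u)*(-71)) = -205 - 1/(-6646 + (-6 - 57/4)*(-71)) = -205 - 1/(-6646 - 81/4*(-71)) = -205 - 1/(-6646 + 5751/4) = -205 - 1/(-20833/4) = -205 - 1*(-4/20833) = -205 + 4/20833 = -4270761/20833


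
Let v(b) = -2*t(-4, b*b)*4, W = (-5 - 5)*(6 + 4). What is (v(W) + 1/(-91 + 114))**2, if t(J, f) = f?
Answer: 3385596320001/529 ≈ 6.4000e+9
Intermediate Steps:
W = -100 (W = -10*10 = -100)
v(b) = -8*b**2 (v(b) = -2*b*b*4 = -2*b**2*4 = -8*b**2)
(v(W) + 1/(-91 + 114))**2 = (-8*(-100)**2 + 1/(-91 + 114))**2 = (-8*10000 + 1/23)**2 = (-80000 + 1/23)**2 = (-1839999/23)**2 = 3385596320001/529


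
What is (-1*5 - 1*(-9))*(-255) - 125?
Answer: -1145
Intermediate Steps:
(-1*5 - 1*(-9))*(-255) - 125 = (-5 + 9)*(-255) - 125 = 4*(-255) - 125 = -1020 - 125 = -1145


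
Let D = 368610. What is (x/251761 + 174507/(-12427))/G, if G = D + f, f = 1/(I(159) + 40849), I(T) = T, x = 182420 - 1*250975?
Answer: -1836583870210496/47292302096552733307 ≈ -3.8835e-5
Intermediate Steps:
x = -68555 (x = 182420 - 250975 = -68555)
f = 1/41008 (f = 1/(159 + 40849) = 1/41008 ≈ 2.4385e-5)
G = 15115958881/41008 (G = 368610 + 1/41008 = 15115958881/41008 ≈ 3.6861e+5)
(x/251761 + 174507/(-12427))/G = (-68555/251761 + 174507/(-12427))/(15115958881/41008) = (-68555*1/251761 + 174507*(-1/12427))*(41008/15115958881) = (-68555/251761 - 174507/12427)*(41008/15115958881) = -44785989812/3128633947*41008/15115958881 = -1836583870210496/47292302096552733307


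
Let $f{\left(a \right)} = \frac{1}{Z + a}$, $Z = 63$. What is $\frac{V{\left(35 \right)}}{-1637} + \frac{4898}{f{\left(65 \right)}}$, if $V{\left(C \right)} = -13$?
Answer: $\frac{1026307341}{1637} \approx 6.2694 \cdot 10^{5}$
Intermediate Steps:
$f{\left(a \right)} = \frac{1}{63 + a}$
$\frac{V{\left(35 \right)}}{-1637} + \frac{4898}{f{\left(65 \right)}} = - \frac{13}{-1637} + \frac{4898}{\frac{1}{63 + 65}} = \left(-13\right) \left(- \frac{1}{1637}\right) + \frac{4898}{\frac{1}{128}} = \frac{13}{1637} + 4898 \frac{1}{\frac{1}{128}} = \frac{13}{1637} + 4898 \cdot 128 = \frac{13}{1637} + 626944 = \frac{1026307341}{1637}$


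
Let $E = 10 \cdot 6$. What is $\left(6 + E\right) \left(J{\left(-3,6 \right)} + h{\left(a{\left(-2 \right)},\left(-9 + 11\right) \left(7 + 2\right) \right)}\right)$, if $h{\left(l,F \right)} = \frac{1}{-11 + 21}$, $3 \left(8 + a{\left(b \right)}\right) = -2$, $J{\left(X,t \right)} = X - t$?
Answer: $- \frac{2937}{5} \approx -587.4$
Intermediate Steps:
$a{\left(b \right)} = - \frac{26}{3}$ ($a{\left(b \right)} = -8 + \frac{1}{3} \left(-2\right) = -8 - \frac{2}{3} = - \frac{26}{3}$)
$E = 60$
$h{\left(l,F \right)} = \frac{1}{10}$
$\left(6 + E\right) \left(J{\left(-3,6 \right)} + h{\left(a{\left(-2 \right)},\left(-9 + 11\right) \left(7 + 2\right) \right)}\right) = \left(6 + 60\right) \left(\left(-3 - 6\right) + \frac{1}{10}\right) = 66 \left(\left(-3 - 6\right) + \frac{1}{10}\right) = 66 \left(-9 + \frac{1}{10}\right) = 66 \left(- \frac{89}{10}\right) = - \frac{2937}{5}$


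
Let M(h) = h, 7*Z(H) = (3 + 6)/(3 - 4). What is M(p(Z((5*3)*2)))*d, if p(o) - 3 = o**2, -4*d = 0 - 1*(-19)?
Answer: -1083/49 ≈ -22.102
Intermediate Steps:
Z(H) = -9/7 (Z(H) = ((3 + 6)/(3 - 4))/7 = (9/(-1))/7 = (9*(-1))/7 = (1/7)*(-9) = -9/7)
d = -19/4 (d = -(0 - 1*(-19))/4 = -(0 + 19)/4 = -1/4*19 = -19/4 ≈ -4.7500)
p(o) = 3 + o**2
M(p(Z((5*3)*2)))*d = (3 + (-9/7)**2)*(-19/4) = (3 + 81/49)*(-19/4) = (228/49)*(-19/4) = -1083/49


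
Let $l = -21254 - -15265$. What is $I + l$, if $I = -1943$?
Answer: $-7932$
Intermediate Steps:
$l = -5989$ ($l = -21254 + 15265 = -5989$)
$I + l = -1943 - 5989 = -7932$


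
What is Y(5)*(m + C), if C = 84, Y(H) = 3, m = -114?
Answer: -90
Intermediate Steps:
Y(5)*(m + C) = 3*(-114 + 84) = 3*(-30) = -90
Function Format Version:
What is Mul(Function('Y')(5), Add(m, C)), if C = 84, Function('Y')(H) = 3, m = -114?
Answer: -90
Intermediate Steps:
Mul(Function('Y')(5), Add(m, C)) = Mul(3, Add(-114, 84)) = Mul(3, -30) = -90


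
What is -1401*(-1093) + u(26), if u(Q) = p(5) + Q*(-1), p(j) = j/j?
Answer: 1531268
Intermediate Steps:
p(j) = 1
u(Q) = 1 - Q (u(Q) = 1 + Q*(-1) = 1 - Q)
-1401*(-1093) + u(26) = -1401*(-1093) + (1 - 1*26) = 1531293 + (1 - 26) = 1531293 - 25 = 1531268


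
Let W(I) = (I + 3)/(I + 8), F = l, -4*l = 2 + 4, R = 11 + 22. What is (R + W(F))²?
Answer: 186624/169 ≈ 1104.3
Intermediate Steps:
R = 33
l = -3/2 (l = -(2 + 4)/4 = -¼*6 = -3/2 ≈ -1.5000)
F = -3/2 ≈ -1.5000
W(I) = (3 + I)/(8 + I)
(R + W(F))² = (33 + (3 - 3/2)/(8 - 3/2))² = (33 + (3/2)/(13/2))² = (33 + (2/13)*(3/2))² = (33 + 3/13)² = (432/13)² = 186624/169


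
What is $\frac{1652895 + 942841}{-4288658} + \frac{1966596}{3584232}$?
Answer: $- \frac{3294175631}{58225550154} \approx -0.056576$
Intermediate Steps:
$\frac{1652895 + 942841}{-4288658} + \frac{1966596}{3584232} = 2595736 \left(- \frac{1}{4288658}\right) + 1966596 \cdot \frac{1}{3584232} = - \frac{117988}{194939} + \frac{163883}{298686} = - \frac{3294175631}{58225550154}$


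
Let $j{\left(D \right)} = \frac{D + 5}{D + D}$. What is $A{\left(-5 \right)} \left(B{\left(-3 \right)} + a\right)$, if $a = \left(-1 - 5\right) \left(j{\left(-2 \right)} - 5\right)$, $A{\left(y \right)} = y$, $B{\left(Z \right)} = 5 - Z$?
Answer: $- \frac{425}{2} \approx -212.5$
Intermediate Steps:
$j{\left(D \right)} = \frac{5 + D}{2 D}$
$a = \frac{69}{2}$ ($a = \left(-1 - 5\right) \left(\frac{5 - 2}{2 \left(-2\right)} - 5\right) = - 6 \left(\frac{1}{2} \left(- \frac{1}{2}\right) 3 - 5\right) = - 6 \left(- \frac{3}{4} - 5\right) = \left(-6\right) \left(- \frac{23}{4}\right) = \frac{69}{2} \approx 34.5$)
$A{\left(-5 \right)} \left(B{\left(-3 \right)} + a\right) = - 5 \left(\left(5 - -3\right) + \frac{69}{2}\right) = - 5 \left(\left(5 + 3\right) + \frac{69}{2}\right) = - 5 \left(8 + \frac{69}{2}\right) = \left(-5\right) \frac{85}{2} = - \frac{425}{2}$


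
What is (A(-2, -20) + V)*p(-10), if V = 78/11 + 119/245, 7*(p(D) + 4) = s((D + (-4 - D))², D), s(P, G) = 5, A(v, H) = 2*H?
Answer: 287109/2695 ≈ 106.53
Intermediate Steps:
p(D) = -23/7 (p(D) = -4 + (⅐)*5 = -4 + 5/7 = -23/7)
V = 2917/385 (V = 78*(1/11) + 119*(1/245) = 78/11 + 17/35 = 2917/385 ≈ 7.5766)
(A(-2, -20) + V)*p(-10) = (2*(-20) + 2917/385)*(-23/7) = (-40 + 2917/385)*(-23/7) = -12483/385*(-23/7) = 287109/2695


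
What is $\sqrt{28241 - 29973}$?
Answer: $2 i \sqrt{433} \approx 41.617 i$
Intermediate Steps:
$\sqrt{28241 - 29973} = \sqrt{-1732} = 2 i \sqrt{433}$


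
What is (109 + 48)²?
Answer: 24649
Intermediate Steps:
(109 + 48)² = 157² = 24649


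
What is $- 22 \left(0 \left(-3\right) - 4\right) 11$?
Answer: $968$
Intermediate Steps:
$- 22 \left(0 \left(-3\right) - 4\right) 11 = - 22 \left(0 - 4\right) 11 = \left(-22\right) \left(-4\right) 11 = 88 \cdot 11 = 968$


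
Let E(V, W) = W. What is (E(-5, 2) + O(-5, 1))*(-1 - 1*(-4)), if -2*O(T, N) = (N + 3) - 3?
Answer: 9/2 ≈ 4.5000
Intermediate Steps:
O(T, N) = -N/2 (O(T, N) = -((N + 3) - 3)/2 = -((3 + N) - 3)/2 = -N/2)
(E(-5, 2) + O(-5, 1))*(-1 - 1*(-4)) = (2 - 1/2*1)*(-1 - 1*(-4)) = (2 - 1/2)*(-1 + 4) = (3/2)*3 = 9/2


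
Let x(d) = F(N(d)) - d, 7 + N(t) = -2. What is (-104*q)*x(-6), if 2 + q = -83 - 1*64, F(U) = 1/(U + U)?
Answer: 829036/9 ≈ 92115.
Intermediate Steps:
N(t) = -9 (N(t) = -7 - 2 = -9)
F(U) = 1/(2*U)
q = -149 (q = -2 + (-83 - 1*64) = -2 + (-83 - 64) = -2 - 147 = -149)
x(d) = -1/18 - d (x(d) = (½)/(-9) - d = (½)*(-⅑) - d = -1/18 - d)
(-104*q)*x(-6) = (-104*(-149))*(-1/18 - 1*(-6)) = 15496*(-1/18 + 6) = 15496*(107/18) = 829036/9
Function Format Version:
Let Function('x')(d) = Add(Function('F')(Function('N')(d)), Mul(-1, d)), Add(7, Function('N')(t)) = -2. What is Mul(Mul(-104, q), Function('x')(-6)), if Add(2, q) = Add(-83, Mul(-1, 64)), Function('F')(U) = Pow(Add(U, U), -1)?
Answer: Rational(829036, 9) ≈ 92115.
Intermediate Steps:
Function('N')(t) = -9 (Function('N')(t) = Add(-7, -2) = -9)
Function('F')(U) = Mul(Rational(1, 2), Pow(U, -1)) (Function('F')(U) = Pow(Mul(2, U), -1) = Mul(Rational(1, 2), Pow(U, -1)))
q = -149 (q = Add(-2, Add(-83, Mul(-1, 64))) = Add(-2, Add(-83, -64)) = Add(-2, -147) = -149)
Function('x')(d) = Add(Rational(-1, 18), Mul(-1, d)) (Function('x')(d) = Add(Mul(Rational(1, 2), Pow(-9, -1)), Mul(-1, d)) = Add(Mul(Rational(1, 2), Rational(-1, 9)), Mul(-1, d)) = Add(Rational(-1, 18), Mul(-1, d)))
Mul(Mul(-104, q), Function('x')(-6)) = Mul(Mul(-104, -149), Add(Rational(-1, 18), Mul(-1, -6))) = Mul(15496, Add(Rational(-1, 18), 6)) = Mul(15496, Rational(107, 18)) = Rational(829036, 9)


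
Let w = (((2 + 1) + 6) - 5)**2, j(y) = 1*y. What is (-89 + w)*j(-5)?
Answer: 365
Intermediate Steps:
j(y) = y
w = 16 (w = ((3 + 6) - 5)**2 = (9 - 5)**2 = 4**2 = 16)
(-89 + w)*j(-5) = (-89 + 16)*(-5) = -73*(-5) = 365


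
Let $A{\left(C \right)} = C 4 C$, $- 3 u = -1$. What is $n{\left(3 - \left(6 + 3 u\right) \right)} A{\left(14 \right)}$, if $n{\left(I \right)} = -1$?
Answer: $-784$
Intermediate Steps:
$u = \frac{1}{3}$ ($u = \left(- \frac{1}{3}\right) \left(-1\right) = \frac{1}{3} \approx 0.33333$)
$A{\left(C \right)} = 4 C^{2}$ ($A{\left(C \right)} = 4 C C = 4 C^{2}$)
$n{\left(3 - \left(6 + 3 u\right) \right)} A{\left(14 \right)} = - 4 \cdot 14^{2} = - 4 \cdot 196 = \left(-1\right) 784 = -784$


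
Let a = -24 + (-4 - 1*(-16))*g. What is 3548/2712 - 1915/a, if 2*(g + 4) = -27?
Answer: 125494/13221 ≈ 9.4920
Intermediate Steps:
g = -35/2 (g = -4 + (½)*(-27) = -4 - 27/2 = -35/2 ≈ -17.500)
a = -234 (a = -24 + (-4 - 1*(-16))*(-35/2) = -24 + (-4 + 16)*(-35/2) = -24 + 12*(-35/2) = -24 - 210 = -234)
3548/2712 - 1915/a = 3548/2712 - 1915/(-234) = 3548*(1/2712) - 1915*(-1/234) = 887/678 + 1915/234 = 125494/13221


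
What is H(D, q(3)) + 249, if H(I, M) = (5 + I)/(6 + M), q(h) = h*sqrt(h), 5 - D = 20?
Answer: 727/3 + 10*sqrt(3)/3 ≈ 248.11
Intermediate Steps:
D = -15 (D = 5 - 1*20 = 5 - 20 = -15)
q(h) = h**(3/2)
H(I, M) = (5 + I)/(6 + M)
H(D, q(3)) + 249 = (5 - 15)/(6 + 3**(3/2)) + 249 = -10/(6 + 3*sqrt(3)) + 249 = 249 - 10/(6 + 3*sqrt(3))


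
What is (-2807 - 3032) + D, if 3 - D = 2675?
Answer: -8511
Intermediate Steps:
D = -2672 (D = 3 - 1*2675 = 3 - 2675 = -2672)
(-2807 - 3032) + D = (-2807 - 3032) - 2672 = -5839 - 2672 = -8511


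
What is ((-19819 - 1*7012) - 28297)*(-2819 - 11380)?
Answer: 782762472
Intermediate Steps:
((-19819 - 1*7012) - 28297)*(-2819 - 11380) = ((-19819 - 7012) - 28297)*(-14199) = (-26831 - 28297)*(-14199) = -55128*(-14199) = 782762472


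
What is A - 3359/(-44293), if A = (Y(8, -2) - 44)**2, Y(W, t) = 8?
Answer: 57407087/44293 ≈ 1296.1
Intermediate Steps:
A = 1296 (A = (8 - 44)**2 = (-36)**2 = 1296)
A - 3359/(-44293) = 1296 - 3359/(-44293) = 1296 - 3359*(-1/44293) = 1296 + 3359/44293 = 57407087/44293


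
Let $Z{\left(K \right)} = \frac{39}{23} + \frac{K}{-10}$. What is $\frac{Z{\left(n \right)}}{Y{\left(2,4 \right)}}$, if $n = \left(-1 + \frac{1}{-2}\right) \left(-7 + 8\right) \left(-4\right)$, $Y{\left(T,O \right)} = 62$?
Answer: $\frac{63}{3565} \approx 0.017672$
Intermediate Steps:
$n = 6$ ($n = \left(-1 - \frac{1}{2}\right) 1 \left(-4\right) = \left(- \frac{3}{2}\right) 1 \left(-4\right) = \left(- \frac{3}{2}\right) \left(-4\right) = 6$)
$Z{\left(K \right)} = \frac{39}{23} - \frac{K}{10}$ ($Z{\left(K \right)} = 39 \cdot \frac{1}{23} + K \left(- \frac{1}{10}\right) = \frac{39}{23} - \frac{K}{10}$)
$\frac{Z{\left(n \right)}}{Y{\left(2,4 \right)}} = \frac{\frac{39}{23} - \frac{3}{5}}{62} = \left(\frac{39}{23} - \frac{3}{5}\right) \frac{1}{62} = \frac{126}{115} \cdot \frac{1}{62} = \frac{63}{3565}$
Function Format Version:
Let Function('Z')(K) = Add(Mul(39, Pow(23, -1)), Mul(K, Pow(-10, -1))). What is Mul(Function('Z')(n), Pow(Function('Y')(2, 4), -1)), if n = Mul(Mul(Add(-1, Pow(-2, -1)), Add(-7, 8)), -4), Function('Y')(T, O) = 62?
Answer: Rational(63, 3565) ≈ 0.017672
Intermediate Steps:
n = 6 (n = Mul(Mul(Add(-1, Rational(-1, 2)), 1), -4) = Mul(Mul(Rational(-3, 2), 1), -4) = Mul(Rational(-3, 2), -4) = 6)
Function('Z')(K) = Add(Rational(39, 23), Mul(Rational(-1, 10), K)) (Function('Z')(K) = Add(Mul(39, Rational(1, 23)), Mul(K, Rational(-1, 10))) = Add(Rational(39, 23), Mul(Rational(-1, 10), K)))
Mul(Function('Z')(n), Pow(Function('Y')(2, 4), -1)) = Mul(Add(Rational(39, 23), Mul(Rational(-1, 10), 6)), Pow(62, -1)) = Mul(Add(Rational(39, 23), Rational(-3, 5)), Rational(1, 62)) = Mul(Rational(126, 115), Rational(1, 62)) = Rational(63, 3565)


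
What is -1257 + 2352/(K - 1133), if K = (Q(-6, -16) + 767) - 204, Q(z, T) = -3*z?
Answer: -29009/23 ≈ -1261.3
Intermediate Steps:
K = 581 (K = (-3*(-6) + 767) - 204 = (18 + 767) - 204 = 785 - 204 = 581)
-1257 + 2352/(K - 1133) = -1257 + 2352/(581 - 1133) = -1257 + 2352/(-552) = -1257 + 2352*(-1/552) = -1257 - 98/23 = -29009/23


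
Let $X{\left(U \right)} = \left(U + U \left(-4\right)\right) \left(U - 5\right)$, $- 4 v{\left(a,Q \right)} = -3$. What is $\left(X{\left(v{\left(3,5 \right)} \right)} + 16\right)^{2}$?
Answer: $\frac{167281}{256} \approx 653.44$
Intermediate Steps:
$v{\left(a,Q \right)} = \frac{3}{4}$ ($v{\left(a,Q \right)} = \left(- \frac{1}{4}\right) \left(-3\right) = \frac{3}{4}$)
$X{\left(U \right)} = - 3 U \left(-5 + U\right)$ ($X{\left(U \right)} = \left(U - 4 U\right) \left(-5 + U\right) = - 3 U \left(-5 + U\right)$)
$\left(X{\left(v{\left(3,5 \right)} \right)} + 16\right)^{2} = \left(3 \cdot \frac{3}{4} \left(5 - \frac{3}{4}\right) + 16\right)^{2} = \left(3 \cdot \frac{3}{4} \cdot \frac{17}{4} + 16\right)^{2} = \left(\frac{153}{16} + 16\right)^{2} = \left(\frac{409}{16}\right)^{2} = \frac{167281}{256}$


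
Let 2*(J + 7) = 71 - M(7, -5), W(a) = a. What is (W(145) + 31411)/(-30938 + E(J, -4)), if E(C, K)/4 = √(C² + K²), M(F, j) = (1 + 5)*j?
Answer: -122034941/119641164 - 7889*√7633/119641164 ≈ -1.0258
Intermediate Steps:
M(F, j) = 6*j
J = 87/2 (J = -7 + (71 - 6*(-5))/2 = -7 + (71 - 1*(-30))/2 = -7 + (71 + 30)/2 = -7 + (½)*101 = -7 + 101/2 = 87/2 ≈ 43.500)
E(C, K) = 4*√(C² + K²)
(W(145) + 31411)/(-30938 + E(J, -4)) = (145 + 31411)/(-30938 + 4*√((87/2)² + (-4)²)) = 31556/(-30938 + 4*√(7569/4 + 16)) = 31556/(-30938 + 4*√(7633/4)) = 31556/(-30938 + 4*(√7633/2)) = 31556/(-30938 + 2*√7633)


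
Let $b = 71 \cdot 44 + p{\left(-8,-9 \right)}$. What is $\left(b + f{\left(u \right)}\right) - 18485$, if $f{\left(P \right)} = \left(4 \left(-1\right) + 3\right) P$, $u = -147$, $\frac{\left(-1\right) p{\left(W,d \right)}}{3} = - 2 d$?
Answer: $-15268$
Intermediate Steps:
$p{\left(W,d \right)} = 6 d$ ($p{\left(W,d \right)} = - 3 \left(- 2 d\right) = 6 d$)
$b = 3070$ ($b = 71 \cdot 44 + 6 \left(-9\right) = 3124 - 54 = 3070$)
$f{\left(P \right)} = - P$ ($f{\left(P \right)} = \left(-4 + 3\right) P = - P$)
$\left(b + f{\left(u \right)}\right) - 18485 = \left(3070 - -147\right) - 18485 = \left(3070 + 147\right) - 18485 = 3217 - 18485 = -15268$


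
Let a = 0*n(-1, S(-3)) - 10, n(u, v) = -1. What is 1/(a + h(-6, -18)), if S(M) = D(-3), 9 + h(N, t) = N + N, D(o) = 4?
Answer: -1/31 ≈ -0.032258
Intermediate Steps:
h(N, t) = -9 + 2*N (h(N, t) = -9 + (N + N) = -9 + 2*N)
S(M) = 4
a = -10 (a = 0*(-1) - 10 = 0 - 10 = -10)
1/(a + h(-6, -18)) = 1/(-10 + (-9 + 2*(-6))) = 1/(-10 + (-9 - 12)) = 1/(-10 - 21) = 1/(-31) = -1/31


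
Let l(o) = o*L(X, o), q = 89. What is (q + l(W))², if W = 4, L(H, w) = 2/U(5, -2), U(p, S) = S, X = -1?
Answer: 7225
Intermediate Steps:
L(H, w) = -1 (L(H, w) = 2/(-2) = 2*(-½) = -1)
l(o) = -o (l(o) = o*(-1) = -o)
(q + l(W))² = (89 - 1*4)² = (89 - 4)² = 85² = 7225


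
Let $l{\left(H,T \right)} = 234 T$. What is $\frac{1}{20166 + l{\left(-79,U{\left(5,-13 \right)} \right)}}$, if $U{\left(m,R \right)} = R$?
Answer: $\frac{1}{17124} \approx 5.8398 \cdot 10^{-5}$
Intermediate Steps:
$\frac{1}{20166 + l{\left(-79,U{\left(5,-13 \right)} \right)}} = \frac{1}{20166 + 234 \left(-13\right)} = \frac{1}{20166 - 3042} = \frac{1}{17124}$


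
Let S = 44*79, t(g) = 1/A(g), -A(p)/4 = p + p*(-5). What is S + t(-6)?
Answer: 333695/96 ≈ 3476.0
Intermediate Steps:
A(p) = 16*p (A(p) = -4*(p + p*(-5)) = -4*(p - 5*p) = -(-16)*p = 16*p)
t(g) = 1/(16*g)
S = 3476
S + t(-6) = 3476 + (1/16)/(-6) = 3476 + (1/16)*(-⅙) = 3476 - 1/96 = 333695/96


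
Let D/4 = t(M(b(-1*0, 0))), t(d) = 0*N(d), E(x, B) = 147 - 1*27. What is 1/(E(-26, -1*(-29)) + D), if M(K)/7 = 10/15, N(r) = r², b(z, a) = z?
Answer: 1/120 ≈ 0.0083333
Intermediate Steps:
M(K) = 14/3 (M(K) = 7*(10/15) = 7*(10*(1/15)) = 7*(⅔) = 14/3)
E(x, B) = 120 (E(x, B) = 147 - 27 = 120)
t(d) = 0 (t(d) = 0*d² = 0)
D = 0 (D = 4*0 = 0)
1/(E(-26, -1*(-29)) + D) = 1/(120 + 0) = 1/120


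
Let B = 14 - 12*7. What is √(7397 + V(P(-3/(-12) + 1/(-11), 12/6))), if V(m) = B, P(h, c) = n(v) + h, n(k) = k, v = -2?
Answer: √7327 ≈ 85.598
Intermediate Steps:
B = -70 (B = 14 - 84 = -70)
P(h, c) = -2 + h
V(m) = -70
√(7397 + V(P(-3/(-12) + 1/(-11), 12/6))) = √(7397 - 70) = √7327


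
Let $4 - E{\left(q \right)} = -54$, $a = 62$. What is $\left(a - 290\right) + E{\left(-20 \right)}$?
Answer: $-170$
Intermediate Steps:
$E{\left(q \right)} = 58$ ($E{\left(q \right)} = 4 - -54 = 4 + 54 = 58$)
$\left(a - 290\right) + E{\left(-20 \right)} = \left(62 - 290\right) + 58 = -228 + 58 = -170$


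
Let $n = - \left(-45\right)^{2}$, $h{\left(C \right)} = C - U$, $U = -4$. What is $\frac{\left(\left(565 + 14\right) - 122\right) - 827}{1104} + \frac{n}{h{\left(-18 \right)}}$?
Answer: $\frac{557605}{3864} \approx 144.31$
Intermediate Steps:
$h{\left(C \right)} = 4 + C$ ($h{\left(C \right)} = C - -4 = C + 4 = 4 + C$)
$n = -2025$ ($n = \left(-1\right) 2025 = -2025$)
$\frac{\left(\left(565 + 14\right) - 122\right) - 827}{1104} + \frac{n}{h{\left(-18 \right)}} = \frac{\left(\left(565 + 14\right) - 122\right) - 827}{1104} - \frac{2025}{4 - 18} = \left(\left(579 - 122\right) - 827\right) \frac{1}{1104} - \frac{2025}{-14} = \left(457 - 827\right) \frac{1}{1104} - - \frac{2025}{14} = \left(-370\right) \frac{1}{1104} + \frac{2025}{14} = - \frac{185}{552} + \frac{2025}{14} = \frac{557605}{3864}$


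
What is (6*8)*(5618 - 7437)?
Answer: -87312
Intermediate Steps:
(6*8)*(5618 - 7437) = 48*(-1819) = -87312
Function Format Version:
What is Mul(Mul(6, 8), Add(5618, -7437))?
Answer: -87312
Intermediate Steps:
Mul(Mul(6, 8), Add(5618, -7437)) = Mul(48, -1819) = -87312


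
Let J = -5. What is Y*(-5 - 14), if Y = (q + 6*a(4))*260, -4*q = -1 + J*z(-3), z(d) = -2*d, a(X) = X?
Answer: -156845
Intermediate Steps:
q = 31/4 (q = -(-1 - (-10)*(-3))/4 = -(-1 - 5*6)/4 = -(-1 - 30)/4 = -¼*(-31) = 31/4 ≈ 7.7500)
Y = 8255 (Y = (31/4 + 6*4)*260 = (31/4 + 24)*260 = (127/4)*260 = 8255)
Y*(-5 - 14) = 8255*(-5 - 14) = 8255*(-19) = -156845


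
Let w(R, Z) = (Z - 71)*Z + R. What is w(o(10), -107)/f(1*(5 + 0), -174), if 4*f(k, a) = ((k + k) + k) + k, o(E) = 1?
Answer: 19047/5 ≈ 3809.4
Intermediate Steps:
w(R, Z) = R + Z*(-71 + Z) (w(R, Z) = (-71 + Z)*Z + R = Z*(-71 + Z) + R = R + Z*(-71 + Z))
f(k, a) = k (f(k, a) = (((k + k) + k) + k)/4 = ((2*k + k) + k)/4 = (3*k + k)/4 = (4*k)/4 = k)
w(o(10), -107)/f(1*(5 + 0), -174) = (1 + (-107)² - 71*(-107))/((1*(5 + 0))) = (1 + 11449 + 7597)/((1*5)) = 19047/5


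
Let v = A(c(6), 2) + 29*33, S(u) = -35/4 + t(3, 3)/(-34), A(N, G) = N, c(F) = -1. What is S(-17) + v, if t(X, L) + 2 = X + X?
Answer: 64405/68 ≈ 947.13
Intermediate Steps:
t(X, L) = -2 + 2*X (t(X, L) = -2 + (X + X) = -2 + 2*X)
S(u) = -603/68 (S(u) = -35/4 + (-2 + 2*3)/(-34) = -35*1/4 + (-2 + 6)*(-1/34) = -35/4 + 4*(-1/34) = -35/4 - 2/17 = -603/68)
v = 956 (v = -1 + 29*33 = -1 + 957 = 956)
S(-17) + v = -603/68 + 956 = 64405/68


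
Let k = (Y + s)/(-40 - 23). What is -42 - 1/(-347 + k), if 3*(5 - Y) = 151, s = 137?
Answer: -2765847/65858 ≈ -41.997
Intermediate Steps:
Y = -136/3 (Y = 5 - 1/3*151 = 5 - 151/3 = -136/3 ≈ -45.333)
k = -275/189 (k = (-136/3 + 137)/(-40 - 23) = (275/3)/(-63) = (275/3)*(-1/63) = -275/189 ≈ -1.4550)
-42 - 1/(-347 + k) = -42 - 1/(-347 - 275/189) = -42 - 1/(-65858/189) = -42 - 1*(-189/65858) = -42 + 189/65858 = -2765847/65858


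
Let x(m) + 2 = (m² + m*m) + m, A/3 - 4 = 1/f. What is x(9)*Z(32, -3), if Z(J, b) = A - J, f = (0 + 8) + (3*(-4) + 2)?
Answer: -7267/2 ≈ -3633.5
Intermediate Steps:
f = -2 (f = 8 + (-12 + 2) = 8 - 10 = -2)
A = 21/2 (A = 12 + 3/(-2) = 12 + 3*(-½) = 12 - 3/2 = 21/2 ≈ 10.500)
Z(J, b) = 21/2 - J
x(m) = -2 + m + 2*m² (x(m) = -2 + ((m² + m*m) + m) = -2 + ((m² + m²) + m) = -2 + (2*m² + m) = -2 + (m + 2*m²) = -2 + m + 2*m²)
x(9)*Z(32, -3) = (-2 + 9 + 2*9²)*(21/2 - 1*32) = (-2 + 9 + 2*81)*(21/2 - 32) = (-2 + 9 + 162)*(-43/2) = 169*(-43/2) = -7267/2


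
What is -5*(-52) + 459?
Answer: 719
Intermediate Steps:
-5*(-52) + 459 = 260 + 459 = 719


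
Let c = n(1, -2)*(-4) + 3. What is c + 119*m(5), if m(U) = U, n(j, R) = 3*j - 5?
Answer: 606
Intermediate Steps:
n(j, R) = -5 + 3*j
c = 11 (c = (-5 + 3*1)*(-4) + 3 = (-5 + 3)*(-4) + 3 = -2*(-4) + 3 = 8 + 3 = 11)
c + 119*m(5) = 11 + 119*5 = 11 + 595 = 606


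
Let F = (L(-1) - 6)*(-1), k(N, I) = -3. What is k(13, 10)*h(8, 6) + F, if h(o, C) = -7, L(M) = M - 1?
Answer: 29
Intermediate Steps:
L(M) = -1 + M
F = 8 (F = ((-1 - 1) - 6)*(-1) = (-2 - 6)*(-1) = -8*(-1) = 8)
k(13, 10)*h(8, 6) + F = -3*(-7) + 8 = 21 + 8 = 29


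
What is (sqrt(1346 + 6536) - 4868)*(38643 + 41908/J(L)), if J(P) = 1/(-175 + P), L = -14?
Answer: 38369425092 - 7881969*sqrt(7882) ≈ 3.7670e+10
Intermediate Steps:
(sqrt(1346 + 6536) - 4868)*(38643 + 41908/J(L)) = (sqrt(1346 + 6536) - 4868)*(38643 + 41908/(1/(-175 - 14))) = (sqrt(7882) - 4868)*(38643 + 41908/(1/(-189))) = (-4868 + sqrt(7882))*(38643 + 41908/(-1/189)) = (-4868 + sqrt(7882))*(38643 + 41908*(-189)) = (-4868 + sqrt(7882))*(38643 - 7920612) = (-4868 + sqrt(7882))*(-7881969) = 38369425092 - 7881969*sqrt(7882)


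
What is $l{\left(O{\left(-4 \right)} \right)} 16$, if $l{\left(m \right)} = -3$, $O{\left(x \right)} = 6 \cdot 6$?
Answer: $-48$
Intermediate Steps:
$O{\left(x \right)} = 36$
$l{\left(O{\left(-4 \right)} \right)} 16 = \left(-3\right) 16 = -48$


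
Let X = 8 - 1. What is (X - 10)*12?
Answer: -36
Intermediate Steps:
X = 7
(X - 10)*12 = (7 - 10)*12 = -3*12 = -36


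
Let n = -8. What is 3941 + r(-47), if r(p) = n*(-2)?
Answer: 3957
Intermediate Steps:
r(p) = 16 (r(p) = -8*(-2) = 16)
3941 + r(-47) = 3941 + 16 = 3957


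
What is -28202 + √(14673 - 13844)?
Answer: -28202 + √829 ≈ -28173.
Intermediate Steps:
-28202 + √(14673 - 13844) = -28202 + √829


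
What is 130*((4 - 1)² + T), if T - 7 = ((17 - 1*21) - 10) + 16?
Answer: 2340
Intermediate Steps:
T = 9 (T = 7 + (((17 - 1*21) - 10) + 16) = 7 + (((17 - 21) - 10) + 16) = 7 + ((-4 - 10) + 16) = 7 + (-14 + 16) = 7 + 2 = 9)
130*((4 - 1)² + T) = 130*((4 - 1)² + 9) = 130*(3² + 9) = 130*(9 + 9) = 130*18 = 2340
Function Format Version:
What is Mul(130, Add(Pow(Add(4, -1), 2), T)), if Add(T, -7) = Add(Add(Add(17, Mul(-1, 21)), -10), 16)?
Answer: 2340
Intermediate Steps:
T = 9 (T = Add(7, Add(Add(Add(17, Mul(-1, 21)), -10), 16)) = Add(7, Add(Add(Add(17, -21), -10), 16)) = Add(7, Add(Add(-4, -10), 16)) = Add(7, Add(-14, 16)) = Add(7, 2) = 9)
Mul(130, Add(Pow(Add(4, -1), 2), T)) = Mul(130, Add(Pow(Add(4, -1), 2), 9)) = Mul(130, Add(Pow(3, 2), 9)) = Mul(130, Add(9, 9)) = Mul(130, 18) = 2340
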